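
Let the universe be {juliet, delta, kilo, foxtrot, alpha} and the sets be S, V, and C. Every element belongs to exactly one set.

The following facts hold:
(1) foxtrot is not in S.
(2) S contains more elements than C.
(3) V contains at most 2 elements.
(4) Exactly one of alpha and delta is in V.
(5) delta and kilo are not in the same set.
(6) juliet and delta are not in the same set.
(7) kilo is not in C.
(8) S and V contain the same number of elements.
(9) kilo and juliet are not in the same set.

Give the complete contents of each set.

S = {alpha, kilo}; V = {delta, foxtrot}; C = {juliet}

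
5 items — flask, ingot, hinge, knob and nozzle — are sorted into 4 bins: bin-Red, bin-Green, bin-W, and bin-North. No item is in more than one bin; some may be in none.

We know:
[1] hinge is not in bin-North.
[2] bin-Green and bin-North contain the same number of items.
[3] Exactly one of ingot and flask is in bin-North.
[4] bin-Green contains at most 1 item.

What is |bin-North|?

From (1): hinge ∉ bin-North.
Suppose knob ∈ bin-North: no assignment then satisfies all the clues, so knob ∉ bin-North.

1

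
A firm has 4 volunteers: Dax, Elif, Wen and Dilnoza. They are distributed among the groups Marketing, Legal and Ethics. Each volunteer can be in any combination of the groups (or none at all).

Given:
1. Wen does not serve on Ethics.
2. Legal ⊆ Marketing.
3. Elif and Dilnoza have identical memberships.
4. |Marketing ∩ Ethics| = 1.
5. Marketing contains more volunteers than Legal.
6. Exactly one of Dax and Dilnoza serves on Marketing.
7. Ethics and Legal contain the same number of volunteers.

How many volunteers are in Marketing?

2

From (1): Wen ∉ Ethics.
Suppose Dax ∉ Marketing: no assignment then satisfies all the clues, so Dax ∈ Marketing.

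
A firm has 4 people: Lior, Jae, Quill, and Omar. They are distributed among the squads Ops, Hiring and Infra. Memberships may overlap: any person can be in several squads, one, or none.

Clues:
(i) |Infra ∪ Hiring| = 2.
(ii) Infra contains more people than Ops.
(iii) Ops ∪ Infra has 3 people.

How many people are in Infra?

2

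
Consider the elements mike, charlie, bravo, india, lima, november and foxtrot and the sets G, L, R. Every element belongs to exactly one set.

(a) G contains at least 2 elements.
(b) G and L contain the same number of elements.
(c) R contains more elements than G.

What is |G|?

2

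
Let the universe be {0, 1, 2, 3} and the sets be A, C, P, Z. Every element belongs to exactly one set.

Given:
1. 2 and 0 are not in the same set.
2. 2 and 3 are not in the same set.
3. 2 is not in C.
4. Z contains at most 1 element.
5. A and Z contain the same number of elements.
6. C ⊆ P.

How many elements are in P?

2

From (3): 2 ∉ C.
Suppose 0 ∈ C: no assignment then satisfies all the clues, so 0 ∉ C.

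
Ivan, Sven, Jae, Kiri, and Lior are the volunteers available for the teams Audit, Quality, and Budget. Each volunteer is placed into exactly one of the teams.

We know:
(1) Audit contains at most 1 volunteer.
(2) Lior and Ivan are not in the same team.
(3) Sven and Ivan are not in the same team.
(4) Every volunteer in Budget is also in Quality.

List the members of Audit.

Audit = {Ivan}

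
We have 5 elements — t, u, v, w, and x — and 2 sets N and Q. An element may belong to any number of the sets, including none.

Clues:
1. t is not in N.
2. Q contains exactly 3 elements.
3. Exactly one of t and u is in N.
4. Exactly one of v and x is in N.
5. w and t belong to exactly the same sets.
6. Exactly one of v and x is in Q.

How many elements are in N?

2

From (1): t ∉ N.
(3) (exactly one): u ∈ N.
(5): w matches t: w ∉ N.
Suppose t ∉ Q: no assignment then satisfies all the clues, so t ∈ Q.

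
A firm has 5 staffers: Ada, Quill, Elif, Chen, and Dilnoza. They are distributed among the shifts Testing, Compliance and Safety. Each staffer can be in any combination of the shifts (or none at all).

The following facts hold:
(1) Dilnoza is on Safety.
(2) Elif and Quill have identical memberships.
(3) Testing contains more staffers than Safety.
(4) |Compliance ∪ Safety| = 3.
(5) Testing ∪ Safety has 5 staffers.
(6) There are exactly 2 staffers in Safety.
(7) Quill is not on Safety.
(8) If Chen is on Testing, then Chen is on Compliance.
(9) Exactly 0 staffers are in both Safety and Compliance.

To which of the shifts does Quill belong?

Quill: Testing

From (1): Dilnoza ∈ Safety.
From (7): Quill ∉ Safety.
(2): Elif matches Quill: Elif ∉ Safety.
Suppose Quill ∉ Testing: no assignment then satisfies all the clues, so Quill ∈ Testing.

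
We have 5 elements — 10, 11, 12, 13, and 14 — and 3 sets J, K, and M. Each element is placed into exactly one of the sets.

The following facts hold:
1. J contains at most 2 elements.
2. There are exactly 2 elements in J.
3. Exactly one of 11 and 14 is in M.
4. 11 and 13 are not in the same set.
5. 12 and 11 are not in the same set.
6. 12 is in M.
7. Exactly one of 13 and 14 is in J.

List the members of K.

K = {11}

From (6): 12 ∈ M.
(5): 11 ∉ M.
(3) (exactly one): 14 ∈ M.
(7) (exactly one): 13 ∈ J.
(4): 11 ∉ J.
Only one set left: 11 ∈ K.
(2): only 2 candidates remain for J, so all are in.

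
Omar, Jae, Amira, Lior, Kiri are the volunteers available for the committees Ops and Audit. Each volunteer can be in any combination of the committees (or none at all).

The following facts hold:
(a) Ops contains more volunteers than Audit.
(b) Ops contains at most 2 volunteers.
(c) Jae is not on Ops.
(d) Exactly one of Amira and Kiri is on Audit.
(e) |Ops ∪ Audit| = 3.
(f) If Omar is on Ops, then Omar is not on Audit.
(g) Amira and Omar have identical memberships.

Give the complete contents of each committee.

Ops = {Amira, Omar}; Audit = {Kiri}

From (c): Jae ∉ Ops.
Suppose Omar ∉ Ops: no assignment then satisfies all the clues, so Omar ∈ Ops.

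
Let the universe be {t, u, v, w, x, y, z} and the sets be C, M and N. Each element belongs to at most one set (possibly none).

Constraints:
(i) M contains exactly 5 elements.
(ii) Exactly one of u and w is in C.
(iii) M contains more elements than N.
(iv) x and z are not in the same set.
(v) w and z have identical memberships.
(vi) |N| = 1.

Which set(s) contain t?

t: M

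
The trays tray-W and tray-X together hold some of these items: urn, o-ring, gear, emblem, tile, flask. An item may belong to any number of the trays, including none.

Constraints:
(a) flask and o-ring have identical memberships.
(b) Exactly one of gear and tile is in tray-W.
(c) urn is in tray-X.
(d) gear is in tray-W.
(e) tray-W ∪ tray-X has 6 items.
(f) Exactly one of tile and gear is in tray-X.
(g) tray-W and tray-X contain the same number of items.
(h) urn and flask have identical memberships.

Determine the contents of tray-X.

tray-X = {emblem, flask, o-ring, tile, urn}

From (c): urn ∈ tray-X.
From (d): gear ∈ tray-W.
(b) (exactly one): tile ∉ tray-W.
(h): flask matches urn: flask ∈ tray-X.
(a): o-ring matches flask: o-ring ∈ tray-X.
Suppose gear ∈ tray-X: no assignment then satisfies all the clues, so gear ∉ tray-X.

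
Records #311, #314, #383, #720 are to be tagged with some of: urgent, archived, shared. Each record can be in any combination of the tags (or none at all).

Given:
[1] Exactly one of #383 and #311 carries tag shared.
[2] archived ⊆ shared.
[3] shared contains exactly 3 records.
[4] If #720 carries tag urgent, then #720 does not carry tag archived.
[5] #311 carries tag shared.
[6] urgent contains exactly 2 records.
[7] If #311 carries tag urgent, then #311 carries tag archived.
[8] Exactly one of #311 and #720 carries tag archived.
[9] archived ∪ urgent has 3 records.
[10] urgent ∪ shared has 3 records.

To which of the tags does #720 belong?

#720: shared, urgent

From (5): #311 ∈ shared.
(1) (exactly one): #383 ∉ shared.
(2) contrapositive: #383 ∉ archived.
(3): only 3 candidates remain for shared, so all are in.
Suppose #720 ∉ urgent: no assignment then satisfies all the clues, so #720 ∈ urgent.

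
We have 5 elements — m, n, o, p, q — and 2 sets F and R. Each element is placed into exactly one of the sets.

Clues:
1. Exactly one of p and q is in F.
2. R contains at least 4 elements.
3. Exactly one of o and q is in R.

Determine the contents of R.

R = {m, n, o, p}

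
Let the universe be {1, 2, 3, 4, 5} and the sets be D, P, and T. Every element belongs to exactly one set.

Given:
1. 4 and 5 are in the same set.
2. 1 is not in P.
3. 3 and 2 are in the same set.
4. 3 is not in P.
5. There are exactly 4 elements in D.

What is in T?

From (2): 1 ∉ P.
From (4): 3 ∉ P.
(3): 2 matches 3: 2 ∉ P.
Suppose 1 ∉ T: no assignment then satisfies all the clues, so 1 ∈ T.

T = {1}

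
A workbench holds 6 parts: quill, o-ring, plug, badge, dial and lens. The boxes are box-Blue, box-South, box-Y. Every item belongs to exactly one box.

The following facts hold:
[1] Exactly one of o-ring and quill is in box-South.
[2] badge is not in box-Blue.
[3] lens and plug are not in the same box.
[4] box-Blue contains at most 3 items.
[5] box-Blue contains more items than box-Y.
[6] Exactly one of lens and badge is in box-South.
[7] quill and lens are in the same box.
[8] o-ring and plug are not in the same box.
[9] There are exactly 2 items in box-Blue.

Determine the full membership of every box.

box-Blue = {lens, quill}; box-South = {badge, dial, o-ring}; box-Y = {plug}

From (2): badge ∉ box-Blue.
Suppose quill ∉ box-Blue: no assignment then satisfies all the clues, so quill ∈ box-Blue.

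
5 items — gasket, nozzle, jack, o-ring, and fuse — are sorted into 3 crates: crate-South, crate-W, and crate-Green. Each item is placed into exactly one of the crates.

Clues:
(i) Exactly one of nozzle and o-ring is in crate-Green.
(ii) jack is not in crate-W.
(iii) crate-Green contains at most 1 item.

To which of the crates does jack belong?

jack: crate-South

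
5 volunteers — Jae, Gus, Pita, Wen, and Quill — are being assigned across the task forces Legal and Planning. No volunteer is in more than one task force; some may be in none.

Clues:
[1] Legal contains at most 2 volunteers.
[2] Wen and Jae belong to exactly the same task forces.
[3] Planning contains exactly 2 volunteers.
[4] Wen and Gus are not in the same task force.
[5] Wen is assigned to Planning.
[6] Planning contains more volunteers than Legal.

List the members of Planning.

Planning = {Jae, Wen}

From (5): Wen ∈ Planning.
(2): Jae matches Wen: Jae ∉ Legal.
(2): Jae matches Wen: Jae ∈ Planning.
(3): Planning already has 2, so the rest are out.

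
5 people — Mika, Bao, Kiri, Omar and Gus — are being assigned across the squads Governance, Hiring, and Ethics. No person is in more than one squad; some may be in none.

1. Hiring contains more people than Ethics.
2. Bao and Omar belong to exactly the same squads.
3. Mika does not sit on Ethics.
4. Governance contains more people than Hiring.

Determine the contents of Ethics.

From (3): Mika ∉ Ethics.
Suppose Bao ∈ Ethics: no assignment then satisfies all the clues, so Bao ∉ Ethics.

Ethics = {}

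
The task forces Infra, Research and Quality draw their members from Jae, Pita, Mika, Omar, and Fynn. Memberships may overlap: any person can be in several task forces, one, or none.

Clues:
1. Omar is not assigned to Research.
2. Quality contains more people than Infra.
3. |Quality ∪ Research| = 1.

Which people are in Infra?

Infra = {}

From (1): Omar ∉ Research.
Suppose Jae ∈ Infra: no assignment then satisfies all the clues, so Jae ∉ Infra.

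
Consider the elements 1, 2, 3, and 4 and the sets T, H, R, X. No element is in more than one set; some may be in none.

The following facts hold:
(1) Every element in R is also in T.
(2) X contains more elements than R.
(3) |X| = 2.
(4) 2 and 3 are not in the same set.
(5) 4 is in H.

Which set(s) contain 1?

From (5): 4 ∈ H.
Suppose 1 ∈ T: no assignment then satisfies all the clues, so 1 ∉ T.

1: X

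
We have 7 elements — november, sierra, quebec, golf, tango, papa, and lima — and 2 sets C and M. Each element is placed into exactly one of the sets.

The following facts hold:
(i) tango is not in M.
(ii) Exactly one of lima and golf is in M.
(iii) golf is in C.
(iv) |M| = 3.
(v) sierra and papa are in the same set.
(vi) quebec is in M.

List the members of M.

M = {lima, november, quebec}

From (i): tango ∉ M.
From (iii): golf ∈ C.
From (vi): quebec ∈ M.
(ii) (exactly one): lima ∈ M.
Only one set left: tango ∈ C.
Suppose november ∉ M: no assignment then satisfies all the clues, so november ∈ M.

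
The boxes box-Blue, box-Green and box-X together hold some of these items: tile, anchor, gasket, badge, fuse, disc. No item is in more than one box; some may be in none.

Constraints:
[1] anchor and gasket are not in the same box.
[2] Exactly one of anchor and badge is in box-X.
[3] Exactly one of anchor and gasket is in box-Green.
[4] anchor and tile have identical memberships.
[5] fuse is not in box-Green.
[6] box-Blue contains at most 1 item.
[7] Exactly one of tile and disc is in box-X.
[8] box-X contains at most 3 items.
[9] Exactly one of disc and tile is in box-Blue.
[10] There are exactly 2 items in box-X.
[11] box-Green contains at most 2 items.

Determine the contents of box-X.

box-X = {anchor, tile}

From (5): fuse ∉ box-Green.
Suppose tile ∉ box-X: no assignment then satisfies all the clues, so tile ∈ box-X.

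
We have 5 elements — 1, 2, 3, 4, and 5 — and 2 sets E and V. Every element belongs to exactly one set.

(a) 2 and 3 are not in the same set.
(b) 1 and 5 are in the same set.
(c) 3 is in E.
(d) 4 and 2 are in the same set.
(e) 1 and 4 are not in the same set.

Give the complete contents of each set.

E = {1, 3, 5}; V = {2, 4}

From (c): 3 ∈ E.
(a): 2 ∉ E.
(d): 4 matches 2: 4 ∉ E.
Only one set left: 2 ∈ V.
Only one set left: 4 ∈ V.
(e): 1 ∉ V.
Only one set left: 1 ∈ E.
(b): 5 matches 1: 5 ∈ E.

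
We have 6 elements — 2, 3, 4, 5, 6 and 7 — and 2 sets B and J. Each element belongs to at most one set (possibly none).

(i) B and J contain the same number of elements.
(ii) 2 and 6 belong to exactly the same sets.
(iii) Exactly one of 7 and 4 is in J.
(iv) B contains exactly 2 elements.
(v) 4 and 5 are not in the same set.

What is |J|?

2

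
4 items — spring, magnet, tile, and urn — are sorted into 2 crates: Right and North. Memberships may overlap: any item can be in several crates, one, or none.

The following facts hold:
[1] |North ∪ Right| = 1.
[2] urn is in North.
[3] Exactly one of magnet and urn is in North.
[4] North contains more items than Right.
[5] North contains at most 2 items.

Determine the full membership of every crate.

From (2): urn ∈ North.
(3) (exactly one): magnet ∉ North.
Suppose spring ∈ Right: no assignment then satisfies all the clues, so spring ∉ Right.

Right = {}; North = {urn}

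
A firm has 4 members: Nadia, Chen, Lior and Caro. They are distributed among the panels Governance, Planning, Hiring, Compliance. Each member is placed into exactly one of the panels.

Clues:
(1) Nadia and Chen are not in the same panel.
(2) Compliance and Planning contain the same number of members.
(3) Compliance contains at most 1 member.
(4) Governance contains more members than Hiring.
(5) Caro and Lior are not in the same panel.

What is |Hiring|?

0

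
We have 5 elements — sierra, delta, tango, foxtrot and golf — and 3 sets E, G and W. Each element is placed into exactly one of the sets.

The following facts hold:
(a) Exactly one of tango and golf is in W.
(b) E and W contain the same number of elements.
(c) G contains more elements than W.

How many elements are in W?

1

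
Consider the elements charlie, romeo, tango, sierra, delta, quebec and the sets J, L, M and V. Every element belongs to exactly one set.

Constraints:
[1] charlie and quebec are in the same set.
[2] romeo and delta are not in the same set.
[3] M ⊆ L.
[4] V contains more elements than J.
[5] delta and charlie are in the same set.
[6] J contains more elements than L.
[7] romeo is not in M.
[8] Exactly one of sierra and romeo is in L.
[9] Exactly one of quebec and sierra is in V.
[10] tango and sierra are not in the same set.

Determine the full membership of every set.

J = {romeo, tango}; L = {sierra}; M = {}; V = {charlie, delta, quebec}

From (7): romeo ∉ M.
Suppose charlie ∈ J: no assignment then satisfies all the clues, so charlie ∉ J.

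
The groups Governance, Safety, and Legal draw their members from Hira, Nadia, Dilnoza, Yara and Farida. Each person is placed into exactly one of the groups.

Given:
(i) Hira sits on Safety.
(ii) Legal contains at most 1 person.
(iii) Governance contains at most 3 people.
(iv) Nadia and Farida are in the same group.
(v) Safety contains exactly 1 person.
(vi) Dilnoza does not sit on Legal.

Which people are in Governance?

Governance = {Dilnoza, Farida, Nadia}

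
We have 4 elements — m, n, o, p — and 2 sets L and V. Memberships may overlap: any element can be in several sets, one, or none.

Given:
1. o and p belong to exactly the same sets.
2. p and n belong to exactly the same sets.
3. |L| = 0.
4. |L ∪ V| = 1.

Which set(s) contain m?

m: V

(3): L already has 0, so the rest are out.
Suppose m ∉ V: no assignment then satisfies all the clues, so m ∈ V.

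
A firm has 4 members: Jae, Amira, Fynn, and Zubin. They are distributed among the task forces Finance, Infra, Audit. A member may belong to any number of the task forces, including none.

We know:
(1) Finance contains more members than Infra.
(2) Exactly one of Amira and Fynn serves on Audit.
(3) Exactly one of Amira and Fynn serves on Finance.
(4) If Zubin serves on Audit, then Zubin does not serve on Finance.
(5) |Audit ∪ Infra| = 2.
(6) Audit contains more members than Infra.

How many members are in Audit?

2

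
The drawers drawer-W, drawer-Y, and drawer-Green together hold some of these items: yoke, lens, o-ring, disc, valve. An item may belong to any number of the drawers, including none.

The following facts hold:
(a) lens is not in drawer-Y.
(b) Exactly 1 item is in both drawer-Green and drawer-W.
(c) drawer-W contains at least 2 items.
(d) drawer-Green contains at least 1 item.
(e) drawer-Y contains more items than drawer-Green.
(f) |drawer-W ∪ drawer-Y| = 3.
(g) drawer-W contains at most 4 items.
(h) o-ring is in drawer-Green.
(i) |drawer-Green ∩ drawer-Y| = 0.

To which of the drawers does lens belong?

lens: none

From (a): lens ∉ drawer-Y.
From (h): o-ring ∈ drawer-Green.
Suppose lens ∈ drawer-W: no assignment then satisfies all the clues, so lens ∉ drawer-W.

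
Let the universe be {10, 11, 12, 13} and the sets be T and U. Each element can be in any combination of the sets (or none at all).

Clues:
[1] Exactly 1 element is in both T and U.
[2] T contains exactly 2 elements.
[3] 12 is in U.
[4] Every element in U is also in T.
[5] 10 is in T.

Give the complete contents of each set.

From (3): 12 ∈ U.
From (5): 10 ∈ T.
(4) with 12 ∈ U: 12 ∈ T.
(2): T already has 2, so the rest are out.
(4) contrapositive: 11 ∉ U.
(4) contrapositive: 13 ∉ U.
Suppose 10 ∈ U: no assignment then satisfies all the clues, so 10 ∉ U.

T = {10, 12}; U = {12}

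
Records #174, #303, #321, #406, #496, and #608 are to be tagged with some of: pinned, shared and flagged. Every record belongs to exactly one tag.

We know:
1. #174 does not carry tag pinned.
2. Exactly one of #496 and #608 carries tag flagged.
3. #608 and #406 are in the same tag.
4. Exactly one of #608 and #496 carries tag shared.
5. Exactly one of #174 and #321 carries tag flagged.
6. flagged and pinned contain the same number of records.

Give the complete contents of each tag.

From (1): #174 ∉ pinned.
Suppose #174 ∈ shared: no assignment then satisfies all the clues, so #174 ∉ shared.

pinned = {#303, #321}; shared = {#406, #608}; flagged = {#174, #496}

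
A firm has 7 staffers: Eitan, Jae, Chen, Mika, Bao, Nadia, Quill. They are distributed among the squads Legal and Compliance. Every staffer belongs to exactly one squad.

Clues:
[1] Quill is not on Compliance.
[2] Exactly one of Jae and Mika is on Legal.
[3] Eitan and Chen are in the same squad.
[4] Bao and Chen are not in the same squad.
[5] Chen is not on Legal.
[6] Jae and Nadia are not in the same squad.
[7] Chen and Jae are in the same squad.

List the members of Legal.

Legal = {Bao, Mika, Nadia, Quill}

From (1): Quill ∉ Compliance.
From (5): Chen ∉ Legal.
(3): Eitan matches Chen: Eitan ∉ Legal.
(7): Jae matches Chen: Jae ∉ Legal.
Only one squad left: Eitan ∈ Compliance.
Only one squad left: Jae ∈ Compliance.
Only one squad left: Chen ∈ Compliance.
Only one squad left: Quill ∈ Legal.
(2) (exactly one): Mika ∈ Legal.
(4): Bao ∉ Compliance.
(6): Nadia ∉ Compliance.
Only one squad left: Nadia ∈ Legal.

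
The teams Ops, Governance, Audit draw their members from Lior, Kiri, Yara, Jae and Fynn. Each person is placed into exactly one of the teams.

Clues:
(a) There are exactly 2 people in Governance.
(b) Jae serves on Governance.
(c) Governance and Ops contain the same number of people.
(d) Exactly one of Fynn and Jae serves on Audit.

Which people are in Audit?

Audit = {Fynn}

From (b): Jae ∈ Governance.
(d) (exactly one): Fynn ∈ Audit.
Suppose Lior ∈ Audit: no assignment then satisfies all the clues, so Lior ∉ Audit.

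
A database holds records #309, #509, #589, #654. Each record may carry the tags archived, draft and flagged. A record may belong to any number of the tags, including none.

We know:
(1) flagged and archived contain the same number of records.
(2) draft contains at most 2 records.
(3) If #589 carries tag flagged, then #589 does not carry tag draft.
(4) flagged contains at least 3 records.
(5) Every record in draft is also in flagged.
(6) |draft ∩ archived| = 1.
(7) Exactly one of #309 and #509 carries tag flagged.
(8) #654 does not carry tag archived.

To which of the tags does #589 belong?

#589: archived, flagged

From (8): #654 ∉ archived.
Suppose #589 ∉ archived: no assignment then satisfies all the clues, so #589 ∈ archived.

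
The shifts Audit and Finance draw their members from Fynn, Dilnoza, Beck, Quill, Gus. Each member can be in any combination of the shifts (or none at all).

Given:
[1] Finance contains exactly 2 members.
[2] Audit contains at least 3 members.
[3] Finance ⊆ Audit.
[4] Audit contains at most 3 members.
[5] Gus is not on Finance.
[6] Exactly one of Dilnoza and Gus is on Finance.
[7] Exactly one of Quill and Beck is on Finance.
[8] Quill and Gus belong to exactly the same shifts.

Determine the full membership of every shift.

Audit = {Beck, Dilnoza, Fynn}; Finance = {Beck, Dilnoza}

From (5): Gus ∉ Finance.
(6) (exactly one): Dilnoza ∈ Finance.
(8): Quill matches Gus: Quill ∉ Finance.
(3) with Dilnoza ∈ Finance: Dilnoza ∈ Audit.
(7) (exactly one): Beck ∈ Finance.
(1): Finance already has 2, so the rest are out.
(3) with Beck ∈ Finance: Beck ∈ Audit.
Suppose Fynn ∉ Audit: no assignment then satisfies all the clues, so Fynn ∈ Audit.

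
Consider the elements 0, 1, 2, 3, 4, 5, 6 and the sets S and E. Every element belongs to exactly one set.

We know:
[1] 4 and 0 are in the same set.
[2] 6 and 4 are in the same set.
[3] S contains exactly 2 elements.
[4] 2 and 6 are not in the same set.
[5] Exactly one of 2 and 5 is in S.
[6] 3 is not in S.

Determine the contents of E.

E = {0, 3, 4, 5, 6}

From (6): 3 ∉ S.
Only one set left: 3 ∈ E.
Suppose 0 ∉ E: no assignment then satisfies all the clues, so 0 ∈ E.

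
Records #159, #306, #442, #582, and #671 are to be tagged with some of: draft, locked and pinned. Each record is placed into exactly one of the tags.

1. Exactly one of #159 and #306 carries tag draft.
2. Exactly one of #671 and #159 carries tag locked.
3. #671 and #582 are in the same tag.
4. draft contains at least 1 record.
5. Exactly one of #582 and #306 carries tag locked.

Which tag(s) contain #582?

#582: locked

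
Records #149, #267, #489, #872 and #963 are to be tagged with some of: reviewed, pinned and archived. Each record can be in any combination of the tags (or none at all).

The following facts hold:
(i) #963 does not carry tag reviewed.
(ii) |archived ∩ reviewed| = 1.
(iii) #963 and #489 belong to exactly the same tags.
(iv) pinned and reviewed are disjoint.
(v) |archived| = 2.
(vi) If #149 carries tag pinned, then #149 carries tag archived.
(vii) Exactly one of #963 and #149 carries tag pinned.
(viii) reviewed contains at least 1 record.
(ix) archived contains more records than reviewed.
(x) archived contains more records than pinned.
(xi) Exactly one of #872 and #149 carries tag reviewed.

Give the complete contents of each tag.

reviewed = {#872}; pinned = {#149}; archived = {#149, #872}

From (i): #963 ∉ reviewed.
(iii): #489 matches #963: #489 ∉ reviewed.
Suppose #149 ∈ reviewed: no assignment then satisfies all the clues, so #149 ∉ reviewed.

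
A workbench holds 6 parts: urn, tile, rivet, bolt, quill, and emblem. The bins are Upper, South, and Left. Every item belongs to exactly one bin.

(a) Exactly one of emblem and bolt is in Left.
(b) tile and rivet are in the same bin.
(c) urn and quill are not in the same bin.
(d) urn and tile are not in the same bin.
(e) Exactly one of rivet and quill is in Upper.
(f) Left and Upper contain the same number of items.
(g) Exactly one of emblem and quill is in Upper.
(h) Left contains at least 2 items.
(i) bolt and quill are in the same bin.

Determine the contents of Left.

Left = {emblem, urn}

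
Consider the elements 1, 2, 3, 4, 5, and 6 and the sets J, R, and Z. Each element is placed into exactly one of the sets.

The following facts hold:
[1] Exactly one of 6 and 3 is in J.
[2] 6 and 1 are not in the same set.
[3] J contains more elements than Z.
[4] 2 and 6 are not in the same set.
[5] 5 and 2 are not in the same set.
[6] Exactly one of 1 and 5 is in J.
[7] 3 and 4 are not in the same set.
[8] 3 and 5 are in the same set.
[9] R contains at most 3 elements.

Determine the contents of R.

R = {1, 2, 4}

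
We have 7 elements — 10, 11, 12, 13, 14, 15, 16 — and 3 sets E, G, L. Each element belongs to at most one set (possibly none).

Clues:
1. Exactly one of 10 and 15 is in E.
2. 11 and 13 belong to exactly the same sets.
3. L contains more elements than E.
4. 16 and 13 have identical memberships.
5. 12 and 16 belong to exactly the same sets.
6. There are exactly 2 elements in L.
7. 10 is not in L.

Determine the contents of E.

E = {10}

From (7): 10 ∉ L.
Suppose 10 ∉ E: no assignment then satisfies all the clues, so 10 ∈ E.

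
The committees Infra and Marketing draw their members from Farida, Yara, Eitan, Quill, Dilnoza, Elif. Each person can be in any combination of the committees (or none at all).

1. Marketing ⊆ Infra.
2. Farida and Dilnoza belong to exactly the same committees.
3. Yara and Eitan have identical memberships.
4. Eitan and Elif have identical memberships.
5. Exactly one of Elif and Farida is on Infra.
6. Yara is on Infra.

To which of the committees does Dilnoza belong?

Dilnoza: none

From (6): Yara ∈ Infra.
(3): Eitan matches Yara: Eitan ∈ Infra.
(4): Elif matches Eitan: Elif ∈ Infra.
(5) (exactly one): Farida ∉ Infra.
(1) contrapositive: Farida ∉ Marketing.
(2): Dilnoza matches Farida: Dilnoza ∉ Infra.
(2): Dilnoza matches Farida: Dilnoza ∉ Marketing.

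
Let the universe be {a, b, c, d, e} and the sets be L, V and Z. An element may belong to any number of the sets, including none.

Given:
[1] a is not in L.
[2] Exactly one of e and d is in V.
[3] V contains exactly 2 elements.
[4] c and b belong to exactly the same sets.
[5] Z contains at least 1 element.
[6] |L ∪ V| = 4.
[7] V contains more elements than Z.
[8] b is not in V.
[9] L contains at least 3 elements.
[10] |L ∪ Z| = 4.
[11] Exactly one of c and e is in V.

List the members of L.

From (1): a ∉ L.
From (8): b ∉ V.
(4): c matches b: c ∉ V.
(11) (exactly one): e ∈ V.
(2) (exactly one): d ∉ V.
(3): only 2 candidates remain for V, so all are in.
Suppose b ∉ L: no assignment then satisfies all the clues, so b ∈ L.

L = {b, c, e}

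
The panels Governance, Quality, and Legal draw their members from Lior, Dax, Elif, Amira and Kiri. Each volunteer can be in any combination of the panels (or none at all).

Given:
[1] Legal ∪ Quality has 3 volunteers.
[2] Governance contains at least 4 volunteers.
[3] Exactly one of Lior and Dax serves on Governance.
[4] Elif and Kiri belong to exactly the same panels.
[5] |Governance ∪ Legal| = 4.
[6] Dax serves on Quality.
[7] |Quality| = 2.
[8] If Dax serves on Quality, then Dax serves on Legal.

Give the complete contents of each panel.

Governance = {Amira, Dax, Elif, Kiri}; Quality = {Dax, Lior}; Legal = {Amira, Dax}

From (6): Dax ∈ Quality.
(8): Dax ∈ Legal.
Suppose Lior ∈ Governance: no assignment then satisfies all the clues, so Lior ∉ Governance.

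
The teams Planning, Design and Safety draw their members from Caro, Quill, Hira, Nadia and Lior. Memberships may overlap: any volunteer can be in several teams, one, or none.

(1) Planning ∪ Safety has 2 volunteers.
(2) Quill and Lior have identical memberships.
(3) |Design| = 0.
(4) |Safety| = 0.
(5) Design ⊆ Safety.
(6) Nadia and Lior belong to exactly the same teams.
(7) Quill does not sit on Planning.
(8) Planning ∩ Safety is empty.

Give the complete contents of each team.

Planning = {Caro, Hira}; Design = {}; Safety = {}

From (7): Quill ∉ Planning.
(2): Lior matches Quill: Lior ∉ Planning.
(3): Design already has 0, so the rest are out.
(4): Safety already has 0, so the rest are out.
(6): Nadia matches Lior: Nadia ∉ Planning.
Suppose Caro ∉ Planning: no assignment then satisfies all the clues, so Caro ∈ Planning.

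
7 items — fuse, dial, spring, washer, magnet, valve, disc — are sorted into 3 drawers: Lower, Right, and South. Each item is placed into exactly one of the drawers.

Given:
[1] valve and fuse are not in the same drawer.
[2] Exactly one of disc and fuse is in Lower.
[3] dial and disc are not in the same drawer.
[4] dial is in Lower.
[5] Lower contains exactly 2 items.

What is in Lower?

Lower = {dial, fuse}

From (4): dial ∈ Lower.
(3): disc ∉ Lower.
(2) (exactly one): fuse ∈ Lower.
(5): Lower already has 2, so the rest are out.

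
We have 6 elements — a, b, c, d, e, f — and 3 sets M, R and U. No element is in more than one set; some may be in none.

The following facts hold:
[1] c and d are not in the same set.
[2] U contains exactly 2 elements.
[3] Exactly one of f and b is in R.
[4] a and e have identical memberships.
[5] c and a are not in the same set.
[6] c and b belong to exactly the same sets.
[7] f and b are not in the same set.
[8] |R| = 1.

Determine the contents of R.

R = {f}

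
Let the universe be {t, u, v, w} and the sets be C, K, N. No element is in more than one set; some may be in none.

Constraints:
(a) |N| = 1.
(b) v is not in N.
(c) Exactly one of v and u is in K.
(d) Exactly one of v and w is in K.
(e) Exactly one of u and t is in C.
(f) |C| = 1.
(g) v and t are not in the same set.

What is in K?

K = {v}

From (b): v ∉ N.
Suppose t ∈ K: no assignment then satisfies all the clues, so t ∉ K.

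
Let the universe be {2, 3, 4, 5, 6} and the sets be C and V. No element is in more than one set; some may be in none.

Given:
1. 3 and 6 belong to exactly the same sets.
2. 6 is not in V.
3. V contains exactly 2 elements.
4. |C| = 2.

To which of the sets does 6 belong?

From (2): 6 ∉ V.
(1): 3 matches 6: 3 ∉ V.
Suppose 6 ∉ C: no assignment then satisfies all the clues, so 6 ∈ C.

6: C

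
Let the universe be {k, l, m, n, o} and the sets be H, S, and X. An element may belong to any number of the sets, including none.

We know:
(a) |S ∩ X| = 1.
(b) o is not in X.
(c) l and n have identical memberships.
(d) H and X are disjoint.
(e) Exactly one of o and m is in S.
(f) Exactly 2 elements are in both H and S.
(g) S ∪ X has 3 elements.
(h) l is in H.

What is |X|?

1

From (b): o ∉ X.
From (h): l ∈ H.
(c): n matches l: n ∈ H.
(d) (disjoint): l ∉ X.
(d) (disjoint): n ∉ X.
Suppose k ∈ S: no assignment then satisfies all the clues, so k ∉ S.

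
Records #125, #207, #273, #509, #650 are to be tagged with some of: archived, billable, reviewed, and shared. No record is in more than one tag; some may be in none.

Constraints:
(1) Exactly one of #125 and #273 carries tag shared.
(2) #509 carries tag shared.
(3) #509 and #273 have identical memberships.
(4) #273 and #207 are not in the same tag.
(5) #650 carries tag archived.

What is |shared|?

From (2): #509 ∈ shared.
From (5): #650 ∈ archived.
(3): #273 matches #509: #273 ∉ archived.
(3): #273 matches #509: #273 ∉ billable.
(3): #273 matches #509: #273 ∉ reviewed.
(3): #273 matches #509: #273 ∈ shared.
(4): #207 ∉ shared.
(1) (exactly one): #125 ∉ shared.

2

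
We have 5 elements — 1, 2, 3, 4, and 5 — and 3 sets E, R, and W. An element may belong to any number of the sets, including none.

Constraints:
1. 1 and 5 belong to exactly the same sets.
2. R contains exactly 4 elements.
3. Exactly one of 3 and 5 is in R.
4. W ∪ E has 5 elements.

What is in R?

R = {1, 2, 4, 5}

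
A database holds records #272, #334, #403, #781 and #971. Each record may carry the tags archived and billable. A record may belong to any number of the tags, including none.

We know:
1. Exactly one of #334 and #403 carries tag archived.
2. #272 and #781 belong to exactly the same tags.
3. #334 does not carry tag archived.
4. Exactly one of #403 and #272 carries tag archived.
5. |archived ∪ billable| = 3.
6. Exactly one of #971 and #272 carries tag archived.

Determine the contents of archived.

archived = {#403, #971}

From (3): #334 ∉ archived.
(1) (exactly one): #403 ∈ archived.
(4) (exactly one): #272 ∉ archived.
(6) (exactly one): #971 ∈ archived.
(2): #781 matches #272: #781 ∉ archived.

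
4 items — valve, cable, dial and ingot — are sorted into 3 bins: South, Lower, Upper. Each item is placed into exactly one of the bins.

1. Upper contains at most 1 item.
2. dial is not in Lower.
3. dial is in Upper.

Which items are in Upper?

Upper = {dial}

From (2): dial ∉ Lower.
From (3): dial ∈ Upper.
(1): Upper already has 1, so the rest are out.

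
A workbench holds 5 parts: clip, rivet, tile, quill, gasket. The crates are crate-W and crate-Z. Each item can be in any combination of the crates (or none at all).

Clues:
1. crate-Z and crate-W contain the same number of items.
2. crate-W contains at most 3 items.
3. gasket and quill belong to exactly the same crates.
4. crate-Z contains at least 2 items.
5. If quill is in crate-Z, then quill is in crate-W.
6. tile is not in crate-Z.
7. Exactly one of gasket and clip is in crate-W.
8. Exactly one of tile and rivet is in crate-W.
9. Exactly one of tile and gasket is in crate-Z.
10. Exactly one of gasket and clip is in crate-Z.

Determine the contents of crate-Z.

crate-Z = {gasket, quill, rivet}

From (6): tile ∉ crate-Z.
(9) (exactly one): gasket ∈ crate-Z.
(10) (exactly one): clip ∉ crate-Z.
(3): quill matches gasket: quill ∈ crate-Z.
(5): quill ∈ crate-W.
(3): gasket matches quill: gasket ∈ crate-W.
(7) (exactly one): clip ∉ crate-W.
Suppose rivet ∉ crate-Z: no assignment then satisfies all the clues, so rivet ∈ crate-Z.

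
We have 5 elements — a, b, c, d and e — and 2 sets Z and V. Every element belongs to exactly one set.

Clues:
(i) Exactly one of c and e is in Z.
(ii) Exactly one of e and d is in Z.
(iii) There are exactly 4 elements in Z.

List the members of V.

V = {e}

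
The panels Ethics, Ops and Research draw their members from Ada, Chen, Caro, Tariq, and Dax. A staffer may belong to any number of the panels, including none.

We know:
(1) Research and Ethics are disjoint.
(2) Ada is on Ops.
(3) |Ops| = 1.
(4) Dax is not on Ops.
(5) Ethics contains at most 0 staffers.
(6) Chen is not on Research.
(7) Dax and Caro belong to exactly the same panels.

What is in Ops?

From (2): Ada ∈ Ops.
From (4): Dax ∉ Ops.
From (6): Chen ∉ Research.
(3): Ops already has 1, so the rest are out.
(5): Ethics already has 0, so the rest are out.

Ops = {Ada}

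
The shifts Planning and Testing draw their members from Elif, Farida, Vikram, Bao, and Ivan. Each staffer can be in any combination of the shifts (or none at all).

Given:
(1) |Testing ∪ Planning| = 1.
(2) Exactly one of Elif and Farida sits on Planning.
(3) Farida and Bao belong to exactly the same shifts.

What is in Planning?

Planning = {Elif}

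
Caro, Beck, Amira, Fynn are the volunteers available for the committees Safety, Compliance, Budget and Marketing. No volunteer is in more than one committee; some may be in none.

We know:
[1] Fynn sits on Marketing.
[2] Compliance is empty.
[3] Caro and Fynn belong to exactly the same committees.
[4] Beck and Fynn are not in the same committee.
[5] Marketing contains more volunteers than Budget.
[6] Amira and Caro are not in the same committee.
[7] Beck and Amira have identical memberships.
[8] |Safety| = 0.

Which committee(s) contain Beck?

From (1): Fynn ∈ Marketing.
(2): Compliance already has 0, so the rest are out.
(3): Caro matches Fynn: Caro ∉ Safety.
(3): Caro matches Fynn: Caro ∉ Budget.
(3): Caro matches Fynn: Caro ∈ Marketing.
(4): Beck ∉ Marketing.
(6): Amira ∉ Marketing.
(8): Safety already has 0, so the rest are out.
Suppose Beck ∈ Budget: no assignment then satisfies all the clues, so Beck ∉ Budget.

Beck: none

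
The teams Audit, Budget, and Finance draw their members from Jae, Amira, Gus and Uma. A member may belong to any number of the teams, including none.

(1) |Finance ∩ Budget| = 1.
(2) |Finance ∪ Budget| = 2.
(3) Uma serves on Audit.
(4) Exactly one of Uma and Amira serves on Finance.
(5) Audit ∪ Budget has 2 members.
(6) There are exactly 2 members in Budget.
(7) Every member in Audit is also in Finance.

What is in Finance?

Finance = {Uma}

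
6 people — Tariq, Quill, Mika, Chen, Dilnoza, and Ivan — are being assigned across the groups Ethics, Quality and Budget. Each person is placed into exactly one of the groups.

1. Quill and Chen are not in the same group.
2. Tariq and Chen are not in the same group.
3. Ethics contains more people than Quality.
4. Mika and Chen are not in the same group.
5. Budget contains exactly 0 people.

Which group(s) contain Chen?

Chen: Quality

(5): Budget already has 0, so the rest are out.
Suppose Chen ∈ Ethics: no assignment then satisfies all the clues, so Chen ∉ Ethics.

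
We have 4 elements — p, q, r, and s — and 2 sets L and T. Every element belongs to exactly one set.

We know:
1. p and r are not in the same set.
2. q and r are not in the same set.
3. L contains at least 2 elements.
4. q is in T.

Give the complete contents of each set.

L = {r, s}; T = {p, q}

From (4): q ∈ T.
(2): r ∉ T.
Only one set left: r ∈ L.
(1): p ∉ L.
(3): only 2 candidates remain for L, so all are in.
Only one set left: p ∈ T.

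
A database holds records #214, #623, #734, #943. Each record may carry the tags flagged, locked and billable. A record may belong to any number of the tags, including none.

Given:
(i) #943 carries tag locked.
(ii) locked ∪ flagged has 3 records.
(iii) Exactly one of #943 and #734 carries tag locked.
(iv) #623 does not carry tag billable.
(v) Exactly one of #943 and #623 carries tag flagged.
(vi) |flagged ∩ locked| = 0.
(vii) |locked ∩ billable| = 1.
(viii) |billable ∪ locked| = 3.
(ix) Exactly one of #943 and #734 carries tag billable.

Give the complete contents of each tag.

flagged = {#623}; locked = {#214, #943}; billable = {#214, #734}

From (i): #943 ∈ locked.
From (iv): #623 ∉ billable.
(iii) (exactly one): #734 ∉ locked.
Suppose #214 ∈ flagged: no assignment then satisfies all the clues, so #214 ∉ flagged.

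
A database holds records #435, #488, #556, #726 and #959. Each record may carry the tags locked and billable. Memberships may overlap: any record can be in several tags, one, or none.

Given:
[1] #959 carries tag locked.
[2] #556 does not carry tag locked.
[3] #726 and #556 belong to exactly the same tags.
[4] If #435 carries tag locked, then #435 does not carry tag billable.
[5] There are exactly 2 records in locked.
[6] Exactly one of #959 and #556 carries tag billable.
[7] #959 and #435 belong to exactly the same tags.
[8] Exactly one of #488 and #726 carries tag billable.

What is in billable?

From (1): #959 ∈ locked.
From (2): #556 ∉ locked.
(3): #726 matches #556: #726 ∉ locked.
(7): #435 matches #959: #435 ∈ locked.
(4): #435 ∉ billable.
(5): locked already has 2, so the rest are out.
(7): #959 matches #435: #959 ∉ billable.
(6) (exactly one): #556 ∈ billable.
(3): #726 matches #556: #726 ∈ billable.
(8) (exactly one): #488 ∉ billable.

billable = {#556, #726}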